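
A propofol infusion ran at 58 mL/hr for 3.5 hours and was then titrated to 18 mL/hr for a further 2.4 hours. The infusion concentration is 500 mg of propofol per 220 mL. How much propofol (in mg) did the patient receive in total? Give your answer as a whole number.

560 mg

Concentration = 500 mg ÷ 220 mL = 2.272727 mg/mL
Stage 1: 58 mL/hr × 3.5 hr = 203 mL → 203 mL × 2.272727 mg/mL = 461.3636 mg
Stage 2: 18 mL/hr × 2.4 hr = 43.2 mL → 43.2 mL × 2.272727 mg/mL = 98.18182 mg
Total = 461.3636 + 98.18182 = 559.5455 mg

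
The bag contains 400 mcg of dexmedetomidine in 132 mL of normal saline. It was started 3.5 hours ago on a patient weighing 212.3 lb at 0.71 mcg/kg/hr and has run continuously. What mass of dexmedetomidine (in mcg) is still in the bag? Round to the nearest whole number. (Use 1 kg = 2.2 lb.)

Weight = 212.3 lb ÷ 2.2 lb/kg = 96.5 kg
Dose = 0.71 mcg/kg/hr × 96.5 kg = 68.515 mcg/hr
Concentration = 400 mcg ÷ 132 mL = 3.030303 mcg/mL
Rate = 68.515 mcg/hr ÷ 3.030303 mcg/mL = 22.60995 mL/hr
Volume infused = 22.60995 mL/hr × 3.5 hr = 79.13483 mL
Volume remaining = 132 − 79.13483 = 52.86517 mL
Drug remaining = 52.86517 mL × 3.030303 mcg/mL = 160.1975 mcg

160 mcg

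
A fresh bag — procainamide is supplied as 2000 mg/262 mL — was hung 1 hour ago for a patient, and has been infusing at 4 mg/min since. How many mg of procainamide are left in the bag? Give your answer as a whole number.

1760 mg

4 mg/min × 60 min/hr = 240 mg/hr
Concentration = 2000 mg ÷ 262 mL = 7.633588 mg/mL
Rate = 240 mg/hr ÷ 7.633588 mg/mL = 31.44 mL/hr
Volume infused = 31.44 mL/hr × 1 hr = 31.44 mL
Volume remaining = 262 − 31.44 = 230.56 mL
Drug remaining = 230.56 mL × 7.633588 mg/mL = 1760 mg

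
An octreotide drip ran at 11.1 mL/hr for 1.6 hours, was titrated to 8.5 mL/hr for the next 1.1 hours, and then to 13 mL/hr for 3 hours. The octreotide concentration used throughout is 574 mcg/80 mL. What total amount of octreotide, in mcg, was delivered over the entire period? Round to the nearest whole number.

474 mcg

Concentration = 574 mcg ÷ 80 mL = 7.175 mcg/mL
Stage 1: 11.1 mL/hr × 1.6 hr = 17.76 mL → 17.76 mL × 7.175 mcg/mL = 127.428 mcg
Stage 2: 8.5 mL/hr × 1.1 hr = 9.35 mL → 9.35 mL × 7.175 mcg/mL = 67.08625 mcg
Stage 3: 13 mL/hr × 3 hr = 39 mL → 39 mL × 7.175 mcg/mL = 279.825 mcg
Total = 127.428 + 67.08625 + 279.825 = 474.3392 mcg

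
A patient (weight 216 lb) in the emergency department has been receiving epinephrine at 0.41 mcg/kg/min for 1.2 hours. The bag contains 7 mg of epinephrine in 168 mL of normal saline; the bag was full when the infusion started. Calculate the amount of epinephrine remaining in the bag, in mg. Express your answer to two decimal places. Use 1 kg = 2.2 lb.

4.10 mg

Weight = 216 lb ÷ 2.2 lb/kg = 98.18182 kg
Dose = 0.41 mcg/kg/min × 98.18182 kg = 40.25455 mcg/min
40.25455 mcg/min × 60 min/hr = 2415.273 mcg/hr
Concentration = 7 mg ÷ 168 mL = 0.04166667 mg/mL = 41.66667 mcg/mL
Rate = 2415.273 mcg/hr ÷ 41.66667 mcg/mL = 57.96655 mL/hr
Volume infused = 57.96655 mL/hr × 1.2 hr = 69.55985 mL
Volume remaining = 168 − 69.55985 = 98.44015 mL
Drug remaining = 98.44015 mL × 41.66667 mcg/mL = 4101.673 mcg = 4.101673 mg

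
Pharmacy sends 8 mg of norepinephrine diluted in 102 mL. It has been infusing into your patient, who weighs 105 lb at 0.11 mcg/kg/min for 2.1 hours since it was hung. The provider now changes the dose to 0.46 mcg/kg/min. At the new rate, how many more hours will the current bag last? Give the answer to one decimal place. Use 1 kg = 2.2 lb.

5.6 hours

Initial rate:
Weight = 105 lb ÷ 2.2 lb/kg = 47.72727 kg
Dose = 0.11 mcg/kg/min × 47.72727 kg = 5.25 mcg/min
5.25 mcg/min × 60 min/hr = 315 mcg/hr
Concentration = 8 mg ÷ 102 mL = 0.07843137 mg/mL = 78.43137 mcg/mL
Rate = 315 mcg/hr ÷ 78.43137 mcg/mL = 4.01625 mL/hr
Volume infused so far = 4.01625 mL/hr × 2.1 hr = 8.434125 mL
Volume remaining = 102 − 8.434125 = 93.56588 mL
New rate:
Dose = 0.46 mcg/kg/min × 47.72727 kg = 21.95455 mcg/min
21.95455 mcg/min × 60 min/hr = 1317.273 mcg/hr
Rate = 1317.273 mcg/hr ÷ 78.43137 mcg/mL = 16.79523 mL/hr
Time remaining = 93.56588 mL ÷ 16.79523 mL/hr = 5.57098 hr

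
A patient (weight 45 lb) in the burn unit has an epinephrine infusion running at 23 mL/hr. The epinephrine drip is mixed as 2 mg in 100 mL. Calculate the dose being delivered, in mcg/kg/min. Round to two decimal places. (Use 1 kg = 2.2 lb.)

Weight = 45 lb ÷ 2.2 lb/kg = 20.45455 kg
Concentration = 2 mg ÷ 100 mL = 0.02 mg/mL = 20 mcg/mL
Drug rate = 23 mL/hr × 20 mcg/mL = 460 mcg/hr
460 mcg/hr ÷ 60 min/hr = 7.666667 mcg/min
7.666667 mcg/min ÷ 20.45455 kg = 0.3748148 mcg/kg/min

0.37 mcg/kg/min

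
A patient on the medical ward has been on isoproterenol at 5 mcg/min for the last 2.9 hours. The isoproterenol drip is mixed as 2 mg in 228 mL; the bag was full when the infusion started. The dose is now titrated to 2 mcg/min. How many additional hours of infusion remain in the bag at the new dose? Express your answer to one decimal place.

9.4 hours

Initial rate:
5 mcg/min × 60 min/hr = 300 mcg/hr
Concentration = 2 mg ÷ 228 mL = 0.00877193 mg/mL = 8.77193 mcg/mL
Rate = 300 mcg/hr ÷ 8.77193 mcg/mL = 34.2 mL/hr
Volume infused so far = 34.2 mL/hr × 2.9 hr = 99.18 mL
Volume remaining = 228 − 99.18 = 128.82 mL
New rate:
2 mcg/min × 60 min/hr = 120 mcg/hr
Rate = 120 mcg/hr ÷ 8.77193 mcg/mL = 13.68 mL/hr
Time remaining = 128.82 mL ÷ 13.68 mL/hr = 9.416667 hr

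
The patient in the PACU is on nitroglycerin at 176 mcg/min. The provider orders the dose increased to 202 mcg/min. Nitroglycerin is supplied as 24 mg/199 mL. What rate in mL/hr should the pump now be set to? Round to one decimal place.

100.5 mL/hr

202 mcg/min × 60 min/hr = 12120 mcg/hr
Concentration = 24 mg ÷ 199 mL = 0.120603 mg/mL = 120.603 mcg/mL
Rate = 12120 mcg/hr ÷ 120.603 mcg/mL = 100.495 mL/hr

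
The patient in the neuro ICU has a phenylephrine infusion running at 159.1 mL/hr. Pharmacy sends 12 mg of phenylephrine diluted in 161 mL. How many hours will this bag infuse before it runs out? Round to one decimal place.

Duration = 161 mL ÷ 159.1 mL/hr = 1.011942 hr

1.0 hours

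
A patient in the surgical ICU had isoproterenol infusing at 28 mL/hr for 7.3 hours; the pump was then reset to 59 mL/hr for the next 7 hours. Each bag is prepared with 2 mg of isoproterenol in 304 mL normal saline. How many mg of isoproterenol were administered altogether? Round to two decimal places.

Concentration = 2 mg ÷ 304 mL = 0.006578947 mg/mL
Stage 1: 28 mL/hr × 7.3 hr = 204.4 mL → 204.4 mL × 0.006578947 mg/mL = 1.344737 mg
Stage 2: 59 mL/hr × 7 hr = 413 mL → 413 mL × 0.006578947 mg/mL = 2.717105 mg
Total = 1.344737 + 2.717105 = 4.061842 mg

4.06 mg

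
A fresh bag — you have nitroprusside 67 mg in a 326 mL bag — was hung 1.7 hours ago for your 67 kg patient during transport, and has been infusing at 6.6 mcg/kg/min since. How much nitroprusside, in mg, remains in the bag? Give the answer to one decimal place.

Dose = 6.6 mcg/kg/min × 67 kg = 442.2 mcg/min
442.2 mcg/min × 60 min/hr = 26532 mcg/hr
Concentration = 67 mg ÷ 326 mL = 0.2055215 mg/mL = 205.5215 mcg/mL
Rate = 26532 mcg/hr ÷ 205.5215 mcg/mL = 129.096 mL/hr
Volume infused = 129.096 mL/hr × 1.7 hr = 219.4632 mL
Volume remaining = 326 − 219.4632 = 106.5368 mL
Drug remaining = 106.5368 mL × 205.5215 mcg/mL = 21895.6 mcg = 21.8956 mg

21.9 mg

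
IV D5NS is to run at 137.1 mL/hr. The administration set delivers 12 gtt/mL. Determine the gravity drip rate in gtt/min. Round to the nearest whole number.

137.1 mL/hr ÷ 60 min/hr = 2.285 mL/min
2.285 mL/min × 12 gtt/mL = 27.42 gtt/min

27 gtt/min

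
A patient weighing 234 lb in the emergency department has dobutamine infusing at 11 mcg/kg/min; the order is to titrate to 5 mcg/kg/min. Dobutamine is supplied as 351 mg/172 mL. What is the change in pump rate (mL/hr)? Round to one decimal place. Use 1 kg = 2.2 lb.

18.8 mL/hr

At the current dose:
Weight = 234 lb ÷ 2.2 lb/kg = 106.3636 kg
Dose = 11 mcg/kg/min × 106.3636 kg = 1170 mcg/min
1170 mcg/min × 60 min/hr = 70200 mcg/hr
Concentration = 351 mg ÷ 172 mL = 2.040698 mg/mL = 2040.698 mcg/mL
Rate = 70200 mcg/hr ÷ 2040.698 mcg/mL = 34.4 mL/hr
At the new dose:
Dose = 5 mcg/kg/min × 106.3636 kg = 531.8182 mcg/min
531.8182 mcg/min × 60 min/hr = 31909.09 mcg/hr
Rate = 31909.09 mcg/hr ÷ 2040.698 mcg/mL = 15.63636 mL/hr
Change = 15.63636 − 34.4 = -18.76364 mL/hr → 18.76364 mL/hr decrease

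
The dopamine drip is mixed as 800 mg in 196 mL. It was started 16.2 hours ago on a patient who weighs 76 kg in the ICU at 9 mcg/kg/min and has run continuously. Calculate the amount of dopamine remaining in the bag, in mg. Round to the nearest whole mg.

Dose = 9 mcg/kg/min × 76 kg = 684 mcg/min
684 mcg/min × 60 min/hr = 41040 mcg/hr
Concentration = 800 mg ÷ 196 mL = 4.081633 mg/mL = 4081.633 mcg/mL
Rate = 41040 mcg/hr ÷ 4081.633 mcg/mL = 10.0548 mL/hr
Volume infused = 10.0548 mL/hr × 16.2 hr = 162.8878 mL
Volume remaining = 196 − 162.8878 = 33.11224 mL
Drug remaining = 33.11224 mL × 4081.633 mcg/mL = 135152 mcg = 135.152 mg

135 mg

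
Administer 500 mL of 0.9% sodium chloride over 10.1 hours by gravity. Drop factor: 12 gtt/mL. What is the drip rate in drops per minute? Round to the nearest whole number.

500 mL ÷ (10.1 hr × 60 = 606 min) = 0.8250825 mL/min
0.8250825 mL/min × 12 gtt/mL = 9.90099 gtt/min

10 gtt/min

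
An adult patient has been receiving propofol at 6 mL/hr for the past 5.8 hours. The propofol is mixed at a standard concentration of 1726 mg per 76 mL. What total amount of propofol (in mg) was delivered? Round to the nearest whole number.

790 mg

Concentration = 1726 mg ÷ 76 mL = 22.71053 mg/mL = 22710.53 mcg/mL
Drug rate = 6 mL/hr × 22710.53 mcg/mL = 136263.2 mcg/hr
Total = 136263.2 mcg/hr × 5.8 hr = 790326.3 mcg = 790.3263 mg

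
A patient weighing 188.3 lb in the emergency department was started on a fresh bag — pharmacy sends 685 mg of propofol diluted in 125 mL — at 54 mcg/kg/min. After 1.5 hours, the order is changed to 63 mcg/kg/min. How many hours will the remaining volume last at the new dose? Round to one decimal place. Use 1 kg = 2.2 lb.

Initial rate:
Weight = 188.3 lb ÷ 2.2 lb/kg = 85.59091 kg
Dose = 54 mcg/kg/min × 85.59091 kg = 4621.909 mcg/min
4621.909 mcg/min × 60 min/hr = 277314.5 mcg/hr
Concentration = 685 mg ÷ 125 mL = 5.48 mg/mL = 5480 mcg/mL
Rate = 277314.5 mcg/hr ÷ 5480 mcg/mL = 50.60484 mL/hr
Volume infused so far = 50.60484 mL/hr × 1.5 hr = 75.90727 mL
Volume remaining = 125 − 75.90727 = 49.09273 mL
New rate:
Dose = 63 mcg/kg/min × 85.59091 kg = 5392.227 mcg/min
5392.227 mcg/min × 60 min/hr = 323533.6 mcg/hr
Rate = 323533.6 mcg/hr ÷ 5480 mcg/mL = 59.03898 mL/hr
Time remaining = 49.09273 mL ÷ 59.03898 mL/hr = 0.8315308 hr

0.8 hours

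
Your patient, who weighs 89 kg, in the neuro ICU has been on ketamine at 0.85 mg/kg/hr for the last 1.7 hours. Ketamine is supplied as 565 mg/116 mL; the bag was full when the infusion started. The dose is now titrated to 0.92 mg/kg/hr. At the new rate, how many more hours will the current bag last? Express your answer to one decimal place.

5.3 hours

Initial rate:
Dose = 0.85 mg/kg/hr × 89 kg = 75.65 mg/hr
Concentration = 565 mg ÷ 116 mL = 4.87069 mg/mL
Rate = 75.65 mg/hr ÷ 4.87069 mg/mL = 15.53168 mL/hr
Volume infused so far = 15.53168 mL/hr × 1.7 hr = 26.40386 mL
Volume remaining = 116 − 26.40386 = 89.59614 mL
New rate:
Dose = 0.92 mg/kg/hr × 89 kg = 81.88 mg/hr
Rate = 81.88 mg/hr ÷ 4.87069 mg/mL = 16.81076 mL/hr
Time remaining = 89.59614 mL ÷ 16.81076 mL/hr = 5.32969 hr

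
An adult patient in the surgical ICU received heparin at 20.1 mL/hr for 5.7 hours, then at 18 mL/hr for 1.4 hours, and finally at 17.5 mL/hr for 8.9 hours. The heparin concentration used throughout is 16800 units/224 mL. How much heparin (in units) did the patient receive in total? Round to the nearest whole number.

Concentration = 16800 units ÷ 224 mL = 75 units/mL
Stage 1: 20.1 mL/hr × 5.7 hr = 114.57 mL → 114.57 mL × 75 units/mL = 8592.75 units
Stage 2: 18 mL/hr × 1.4 hr = 25.2 mL → 25.2 mL × 75 units/mL = 1890 units
Stage 3: 17.5 mL/hr × 8.9 hr = 155.75 mL → 155.75 mL × 75 units/mL = 11681.25 units
Total = 8592.75 + 1890 + 11681.25 = 22164 units

22164 units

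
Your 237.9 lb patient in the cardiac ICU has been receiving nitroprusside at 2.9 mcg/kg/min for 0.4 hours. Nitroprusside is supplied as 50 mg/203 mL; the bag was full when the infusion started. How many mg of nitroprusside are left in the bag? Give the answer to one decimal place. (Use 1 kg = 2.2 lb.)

Weight = 237.9 lb ÷ 2.2 lb/kg = 108.1364 kg
Dose = 2.9 mcg/kg/min × 108.1364 kg = 313.5955 mcg/min
313.5955 mcg/min × 60 min/hr = 18815.73 mcg/hr
Concentration = 50 mg ÷ 203 mL = 0.2463054 mg/mL = 246.3054 mcg/mL
Rate = 18815.73 mcg/hr ÷ 246.3054 mcg/mL = 76.39185 mL/hr
Volume infused = 76.39185 mL/hr × 0.4 hr = 30.55674 mL
Volume remaining = 203 − 30.55674 = 172.4433 mL
Drug remaining = 172.4433 mL × 246.3054 mcg/mL = 42473.71 mcg = 42.47371 mg

42.5 mg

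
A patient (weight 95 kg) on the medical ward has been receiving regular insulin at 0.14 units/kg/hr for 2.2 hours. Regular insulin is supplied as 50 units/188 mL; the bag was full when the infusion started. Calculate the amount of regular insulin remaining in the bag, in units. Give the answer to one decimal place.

Dose = 0.14 units/kg/hr × 95 kg = 13.3 units/hr
Concentration = 50 units ÷ 188 mL = 0.2659574 units/mL
Rate = 13.3 units/hr ÷ 0.2659574 units/mL = 50.008 mL/hr
Volume infused = 50.008 mL/hr × 2.2 hr = 110.0176 mL
Volume remaining = 188 − 110.0176 = 77.9824 mL
Drug remaining = 77.9824 mL × 0.2659574 units/mL = 20.74 units

20.7 units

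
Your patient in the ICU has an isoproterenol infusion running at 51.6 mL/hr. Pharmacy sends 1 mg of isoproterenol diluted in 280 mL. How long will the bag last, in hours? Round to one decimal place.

5.4 hours

Duration = 280 mL ÷ 51.6 mL/hr = 5.426357 hr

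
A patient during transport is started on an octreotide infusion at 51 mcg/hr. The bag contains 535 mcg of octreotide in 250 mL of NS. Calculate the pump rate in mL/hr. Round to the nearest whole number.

24 mL/hr

Concentration = 535 mcg ÷ 250 mL = 2.14 mcg/mL
Rate = 51 mcg/hr ÷ 2.14 mcg/mL = 23.83178 mL/hr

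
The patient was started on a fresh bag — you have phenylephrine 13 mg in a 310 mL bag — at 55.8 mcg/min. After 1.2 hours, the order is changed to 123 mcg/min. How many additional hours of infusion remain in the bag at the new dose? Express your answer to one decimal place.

Initial rate:
55.8 mcg/min × 60 min/hr = 3348 mcg/hr
Concentration = 13 mg ÷ 310 mL = 0.04193548 mg/mL = 41.93548 mcg/mL
Rate = 3348 mcg/hr ÷ 41.93548 mcg/mL = 79.83692 mL/hr
Volume infused so far = 79.83692 mL/hr × 1.2 hr = 95.80431 mL
Volume remaining = 310 − 95.80431 = 214.1957 mL
New rate:
123 mcg/min × 60 min/hr = 7380 mcg/hr
Rate = 7380 mcg/hr ÷ 41.93548 mcg/mL = 175.9846 mL/hr
Time remaining = 214.1957 mL ÷ 175.9846 mL/hr = 1.217127 hr

1.2 hours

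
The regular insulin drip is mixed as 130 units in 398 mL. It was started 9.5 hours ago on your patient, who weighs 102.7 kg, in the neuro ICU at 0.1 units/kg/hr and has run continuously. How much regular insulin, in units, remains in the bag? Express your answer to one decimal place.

Dose = 0.1 units/kg/hr × 102.7 kg = 10.27 units/hr
Concentration = 130 units ÷ 398 mL = 0.3266332 units/mL
Rate = 10.27 units/hr ÷ 0.3266332 units/mL = 31.442 mL/hr
Volume infused = 31.442 mL/hr × 9.5 hr = 298.699 mL
Volume remaining = 398 − 298.699 = 99.301 mL
Drug remaining = 99.301 mL × 0.3266332 units/mL = 32.435 units

32.4 units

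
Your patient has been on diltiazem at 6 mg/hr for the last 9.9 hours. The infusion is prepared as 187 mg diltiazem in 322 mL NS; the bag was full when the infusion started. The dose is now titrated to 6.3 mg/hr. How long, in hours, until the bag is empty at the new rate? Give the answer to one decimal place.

Initial rate:
Concentration = 187 mg ÷ 322 mL = 0.5807453 mg/mL
Rate = 6 mg/hr ÷ 0.5807453 mg/mL = 10.33155 mL/hr
Volume infused so far = 10.33155 mL/hr × 9.9 hr = 102.2824 mL
Volume remaining = 322 − 102.2824 = 219.7176 mL
New rate:
Rate = 6.3 mg/hr ÷ 0.5807453 mg/mL = 10.84813 mL/hr
Time remaining = 219.7176 mL ÷ 10.84813 mL/hr = 20.25397 hr

20.3 hours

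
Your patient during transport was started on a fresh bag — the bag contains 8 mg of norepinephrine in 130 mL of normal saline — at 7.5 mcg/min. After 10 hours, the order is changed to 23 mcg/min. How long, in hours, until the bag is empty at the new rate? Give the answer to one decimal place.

Initial rate:
7.5 mcg/min × 60 min/hr = 450 mcg/hr
Concentration = 8 mg ÷ 130 mL = 0.06153846 mg/mL = 61.53846 mcg/mL
Rate = 450 mcg/hr ÷ 61.53846 mcg/mL = 7.3125 mL/hr
Volume infused so far = 7.3125 mL/hr × 10 hr = 73.125 mL
Volume remaining = 130 − 73.125 = 56.875 mL
New rate:
23 mcg/min × 60 min/hr = 1380 mcg/hr
Rate = 1380 mcg/hr ÷ 61.53846 mcg/mL = 22.425 mL/hr
Time remaining = 56.875 mL ÷ 22.425 mL/hr = 2.536232 hr

2.5 hours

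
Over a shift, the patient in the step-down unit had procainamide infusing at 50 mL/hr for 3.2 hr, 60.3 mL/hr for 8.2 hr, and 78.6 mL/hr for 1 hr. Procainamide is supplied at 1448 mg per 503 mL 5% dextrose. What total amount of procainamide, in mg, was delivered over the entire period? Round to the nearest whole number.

2110 mg

Concentration = 1448 mg ÷ 503 mL = 2.878728 mg/mL
Stage 1: 50 mL/hr × 3.2 hr = 160 mL → 160 mL × 2.878728 mg/mL = 460.5964 mg
Stage 2: 60.3 mL/hr × 8.2 hr = 494.46 mL → 494.46 mL × 2.878728 mg/mL = 1423.416 mg
Stage 3: 78.6 mL/hr × 1 hr = 78.6 mL → 78.6 mL × 2.878728 mg/mL = 226.268 mg
Total = 460.5964 + 1423.416 + 226.268 = 2110.28 mg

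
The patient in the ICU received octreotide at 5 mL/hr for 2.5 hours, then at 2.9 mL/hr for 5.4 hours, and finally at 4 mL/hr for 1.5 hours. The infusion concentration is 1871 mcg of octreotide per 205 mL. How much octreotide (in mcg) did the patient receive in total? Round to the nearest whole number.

Concentration = 1871 mcg ÷ 205 mL = 9.126829 mcg/mL
Stage 1: 5 mL/hr × 2.5 hr = 12.5 mL → 12.5 mL × 9.126829 mcg/mL = 114.0854 mcg
Stage 2: 2.9 mL/hr × 5.4 hr = 15.66 mL → 15.66 mL × 9.126829 mcg/mL = 142.9261 mcg
Stage 3: 4 mL/hr × 1.5 hr = 6 mL → 6 mL × 9.126829 mcg/mL = 54.76098 mcg
Total = 114.0854 + 142.9261 + 54.76098 = 311.7725 mcg

312 mcg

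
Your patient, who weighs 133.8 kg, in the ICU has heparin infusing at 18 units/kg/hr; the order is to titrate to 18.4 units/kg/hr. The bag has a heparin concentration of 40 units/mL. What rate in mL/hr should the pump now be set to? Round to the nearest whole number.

62 mL/hr

Dose = 18.4 units/kg/hr × 133.8 kg = 2461.92 units/hr
Rate = 2461.92 units/hr ÷ 40 units/mL = 61.548 mL/hr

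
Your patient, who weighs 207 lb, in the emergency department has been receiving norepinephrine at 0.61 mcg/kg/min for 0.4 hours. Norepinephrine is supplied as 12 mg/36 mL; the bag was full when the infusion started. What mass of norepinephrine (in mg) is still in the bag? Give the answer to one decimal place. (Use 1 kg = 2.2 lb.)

Weight = 207 lb ÷ 2.2 lb/kg = 94.09091 kg
Dose = 0.61 mcg/kg/min × 94.09091 kg = 57.39545 mcg/min
57.39545 mcg/min × 60 min/hr = 3443.727 mcg/hr
Concentration = 12 mg ÷ 36 mL = 0.3333333 mg/mL = 333.3333 mcg/mL
Rate = 3443.727 mcg/hr ÷ 333.3333 mcg/mL = 10.33118 mL/hr
Volume infused = 10.33118 mL/hr × 0.4 hr = 4.132473 mL
Volume remaining = 36 − 4.132473 = 31.86753 mL
Drug remaining = 31.86753 mL × 333.3333 mcg/mL = 10622.51 mcg = 10.62251 mg

10.6 mg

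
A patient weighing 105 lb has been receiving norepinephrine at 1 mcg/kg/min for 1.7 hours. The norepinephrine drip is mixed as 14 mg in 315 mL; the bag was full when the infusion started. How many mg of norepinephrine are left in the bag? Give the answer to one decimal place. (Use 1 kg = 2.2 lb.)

9.1 mg

Weight = 105 lb ÷ 2.2 lb/kg = 47.72727 kg
Dose = 1 mcg/kg/min × 47.72727 kg = 47.72727 mcg/min
47.72727 mcg/min × 60 min/hr = 2863.636 mcg/hr
Concentration = 14 mg ÷ 315 mL = 0.04444444 mg/mL = 44.44444 mcg/mL
Rate = 2863.636 mcg/hr ÷ 44.44444 mcg/mL = 64.43182 mL/hr
Volume infused = 64.43182 mL/hr × 1.7 hr = 109.5341 mL
Volume remaining = 315 − 109.5341 = 205.4659 mL
Drug remaining = 205.4659 mL × 44.44444 mcg/mL = 9131.818 mcg = 9.131818 mg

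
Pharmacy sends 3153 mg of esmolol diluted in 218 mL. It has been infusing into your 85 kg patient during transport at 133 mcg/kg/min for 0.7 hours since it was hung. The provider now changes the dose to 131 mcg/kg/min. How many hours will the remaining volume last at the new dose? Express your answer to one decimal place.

4.0 hours

Initial rate:
Dose = 133 mcg/kg/min × 85 kg = 11305 mcg/min
11305 mcg/min × 60 min/hr = 678300 mcg/hr
Concentration = 3153 mg ÷ 218 mL = 14.4633 mg/mL = 14463.3 mcg/mL
Rate = 678300 mcg/hr ÷ 14463.3 mcg/mL = 46.898 mL/hr
Volume infused so far = 46.898 mL/hr × 0.7 hr = 32.8286 mL
Volume remaining = 218 − 32.8286 = 185.1714 mL
New rate:
Dose = 131 mcg/kg/min × 85 kg = 11135 mcg/min
11135 mcg/min × 60 min/hr = 668100 mcg/hr
Rate = 668100 mcg/hr ÷ 14463.3 mcg/mL = 46.19277 mL/hr
Time remaining = 185.1714 mL ÷ 46.19277 mL/hr = 4.008666 hr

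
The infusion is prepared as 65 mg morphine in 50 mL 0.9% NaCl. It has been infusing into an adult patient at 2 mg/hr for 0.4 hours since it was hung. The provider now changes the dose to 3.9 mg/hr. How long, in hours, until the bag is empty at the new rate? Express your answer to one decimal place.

16.5 hours

Initial rate:
Concentration = 65 mg ÷ 50 mL = 1.3 mg/mL
Rate = 2 mg/hr ÷ 1.3 mg/mL = 1.538462 mL/hr
Volume infused so far = 1.538462 mL/hr × 0.4 hr = 0.6153846 mL
Volume remaining = 50 − 0.6153846 = 49.38462 mL
New rate:
Rate = 3.9 mg/hr ÷ 1.3 mg/mL = 3 mL/hr
Time remaining = 49.38462 mL ÷ 3 mL/hr = 16.46154 hr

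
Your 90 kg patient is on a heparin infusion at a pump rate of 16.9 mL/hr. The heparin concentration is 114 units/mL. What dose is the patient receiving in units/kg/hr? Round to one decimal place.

Drug rate = 16.9 mL/hr × 114 units/mL = 1926.6 units/hr
1926.6 units/hr ÷ 90 kg = 21.40667 units/kg/hr

21.4 units/kg/hr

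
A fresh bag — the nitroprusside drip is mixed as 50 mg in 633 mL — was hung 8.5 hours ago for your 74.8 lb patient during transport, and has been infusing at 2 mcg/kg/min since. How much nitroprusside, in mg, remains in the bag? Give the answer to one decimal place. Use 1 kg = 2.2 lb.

15.3 mg

Weight = 74.8 lb ÷ 2.2 lb/kg = 34 kg
Dose = 2 mcg/kg/min × 34 kg = 68 mcg/min
68 mcg/min × 60 min/hr = 4080 mcg/hr
Concentration = 50 mg ÷ 633 mL = 0.07898894 mg/mL = 78.98894 mcg/mL
Rate = 4080 mcg/hr ÷ 78.98894 mcg/mL = 51.6528 mL/hr
Volume infused = 51.6528 mL/hr × 8.5 hr = 439.0488 mL
Volume remaining = 633 − 439.0488 = 193.9512 mL
Drug remaining = 193.9512 mL × 78.98894 mcg/mL = 15320 mcg = 15.32 mg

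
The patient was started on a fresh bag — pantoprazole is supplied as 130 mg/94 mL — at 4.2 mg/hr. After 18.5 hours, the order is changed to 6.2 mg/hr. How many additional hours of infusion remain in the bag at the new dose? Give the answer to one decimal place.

Initial rate:
Concentration = 130 mg ÷ 94 mL = 1.382979 mg/mL
Rate = 4.2 mg/hr ÷ 1.382979 mg/mL = 3.036923 mL/hr
Volume infused so far = 3.036923 mL/hr × 18.5 hr = 56.18308 mL
Volume remaining = 94 − 56.18308 = 37.81692 mL
New rate:
Rate = 6.2 mg/hr ÷ 1.382979 mg/mL = 4.483077 mL/hr
Time remaining = 37.81692 mL ÷ 4.483077 mL/hr = 8.435484 hr

8.4 hours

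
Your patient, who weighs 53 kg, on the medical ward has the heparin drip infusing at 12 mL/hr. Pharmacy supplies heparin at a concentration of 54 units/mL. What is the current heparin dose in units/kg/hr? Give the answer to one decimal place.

Drug rate = 12 mL/hr × 54 units/mL = 648 units/hr
648 units/hr ÷ 53 kg = 12.22642 units/kg/hr

12.2 units/kg/hr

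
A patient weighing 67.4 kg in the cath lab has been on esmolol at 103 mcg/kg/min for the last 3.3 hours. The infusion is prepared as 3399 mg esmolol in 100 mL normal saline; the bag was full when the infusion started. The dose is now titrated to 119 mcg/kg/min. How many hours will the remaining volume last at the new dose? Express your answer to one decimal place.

4.2 hours

Initial rate:
Dose = 103 mcg/kg/min × 67.4 kg = 6942.2 mcg/min
6942.2 mcg/min × 60 min/hr = 416532 mcg/hr
Concentration = 3399 mg ÷ 100 mL = 33.99 mg/mL = 33990 mcg/mL
Rate = 416532 mcg/hr ÷ 33990 mcg/mL = 12.25455 mL/hr
Volume infused so far = 12.25455 mL/hr × 3.3 hr = 40.44 mL
Volume remaining = 100 − 40.44 = 59.56 mL
New rate:
Dose = 119 mcg/kg/min × 67.4 kg = 8020.6 mcg/min
8020.6 mcg/min × 60 min/hr = 481236 mcg/hr
Rate = 481236 mcg/hr ÷ 33990 mcg/mL = 14.15816 mL/hr
Time remaining = 59.56 mL ÷ 14.15816 mL/hr = 4.20676 hr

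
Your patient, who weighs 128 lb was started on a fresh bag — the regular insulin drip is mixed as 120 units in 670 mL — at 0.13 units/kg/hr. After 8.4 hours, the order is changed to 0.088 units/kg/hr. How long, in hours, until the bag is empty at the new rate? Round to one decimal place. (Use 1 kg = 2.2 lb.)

11.0 hours

Initial rate:
Weight = 128 lb ÷ 2.2 lb/kg = 58.18182 kg
Dose = 0.13 units/kg/hr × 58.18182 kg = 7.563636 units/hr
Concentration = 120 units ÷ 670 mL = 0.1791045 units/mL
Rate = 7.563636 units/hr ÷ 0.1791045 units/mL = 42.2303 mL/hr
Volume infused so far = 42.2303 mL/hr × 8.4 hr = 354.7345 mL
Volume remaining = 670 − 354.7345 = 315.2655 mL
New rate:
Dose = 0.088 units/kg/hr × 58.18182 kg = 5.12 units/hr
Rate = 5.12 units/hr ÷ 0.1791045 units/mL = 28.58667 mL/hr
Time remaining = 315.2655 mL ÷ 28.58667 mL/hr = 11.02841 hr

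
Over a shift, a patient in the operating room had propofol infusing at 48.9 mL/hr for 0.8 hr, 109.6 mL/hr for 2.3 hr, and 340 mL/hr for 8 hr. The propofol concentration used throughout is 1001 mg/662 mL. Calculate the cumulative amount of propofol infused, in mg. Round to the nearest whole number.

Concentration = 1001 mg ÷ 662 mL = 1.512085 mg/mL
Stage 1: 48.9 mL/hr × 0.8 hr = 39.12 mL → 39.12 mL × 1.512085 mg/mL = 59.15275 mg
Stage 2: 109.6 mL/hr × 2.3 hr = 252.08 mL → 252.08 mL × 1.512085 mg/mL = 381.1663 mg
Stage 3: 340 mL/hr × 8 hr = 2720 mL → 2720 mL × 1.512085 mg/mL = 4112.87 mg
Total = 59.15275 + 381.1663 + 4112.87 = 4553.189 mg

4553 mg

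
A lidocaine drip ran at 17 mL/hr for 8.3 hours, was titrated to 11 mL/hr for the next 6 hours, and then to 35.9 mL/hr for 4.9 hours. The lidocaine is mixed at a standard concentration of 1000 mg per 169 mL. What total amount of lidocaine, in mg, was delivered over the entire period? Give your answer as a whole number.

Concentration = 1000 mg ÷ 169 mL = 5.91716 mg/mL
Stage 1: 17 mL/hr × 8.3 hr = 141.1 mL → 141.1 mL × 5.91716 mg/mL = 834.9112 mg
Stage 2: 11 mL/hr × 6 hr = 66 mL → 66 mL × 5.91716 mg/mL = 390.5325 mg
Stage 3: 35.9 mL/hr × 4.9 hr = 175.91 mL → 175.91 mL × 5.91716 mg/mL = 1040.888 mg
Total = 834.9112 + 390.5325 + 1040.888 = 2266.331 mg

2266 mg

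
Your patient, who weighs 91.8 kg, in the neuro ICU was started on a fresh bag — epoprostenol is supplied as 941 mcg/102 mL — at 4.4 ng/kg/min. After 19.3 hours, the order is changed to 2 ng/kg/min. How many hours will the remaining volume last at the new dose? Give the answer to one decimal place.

Initial rate:
Dose = 4.4 ng/kg/min × 91.8 kg = 403.92 ng/min
403.92 ng/min × 60 min/hr = 24235.2 ng/hr
Concentration = 941 mcg ÷ 102 mL = 9.22549 mcg/mL = 9225.49 ng/mL
Rate = 24235.2 ng/hr ÷ 9225.49 ng/mL = 2.626982 mL/hr
Volume infused so far = 2.626982 mL/hr × 19.3 hr = 50.70076 mL
Volume remaining = 102 − 50.70076 = 51.29924 mL
New rate:
Dose = 2 ng/kg/min × 91.8 kg = 183.6 ng/min
183.6 ng/min × 60 min/hr = 11016 ng/hr
Rate = 11016 ng/hr ÷ 9225.49 ng/mL = 1.194083 mL/hr
Time remaining = 51.29924 mL ÷ 1.194083 mL/hr = 42.96121 hr

43.0 hours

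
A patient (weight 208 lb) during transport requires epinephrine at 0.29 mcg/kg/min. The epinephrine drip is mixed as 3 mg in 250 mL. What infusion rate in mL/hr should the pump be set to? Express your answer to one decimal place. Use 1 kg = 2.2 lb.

137.1 mL/hr

Weight = 208 lb ÷ 2.2 lb/kg = 94.54545 kg
Dose = 0.29 mcg/kg/min × 94.54545 kg = 27.41818 mcg/min
27.41818 mcg/min × 60 min/hr = 1645.091 mcg/hr
Concentration = 3 mg ÷ 250 mL = 0.012 mg/mL = 12 mcg/mL
Rate = 1645.091 mcg/hr ÷ 12 mcg/mL = 137.0909 mL/hr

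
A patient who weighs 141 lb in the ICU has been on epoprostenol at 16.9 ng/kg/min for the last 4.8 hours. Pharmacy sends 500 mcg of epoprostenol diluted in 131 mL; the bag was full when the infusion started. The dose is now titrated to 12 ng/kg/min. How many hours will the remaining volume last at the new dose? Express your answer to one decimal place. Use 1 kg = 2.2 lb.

Initial rate:
Weight = 141 lb ÷ 2.2 lb/kg = 64.09091 kg
Dose = 16.9 ng/kg/min × 64.09091 kg = 1083.136 ng/min
1083.136 ng/min × 60 min/hr = 64988.18 ng/hr
Concentration = 500 mcg ÷ 131 mL = 3.816794 mcg/mL = 3816.794 ng/mL
Rate = 64988.18 ng/hr ÷ 3816.794 ng/mL = 17.0269 mL/hr
Volume infused so far = 17.0269 mL/hr × 4.8 hr = 81.72914 mL
Volume remaining = 131 − 81.72914 = 49.27086 mL
New rate:
Dose = 12 ng/kg/min × 64.09091 kg = 769.0909 ng/min
769.0909 ng/min × 60 min/hr = 46145.45 ng/hr
Rate = 46145.45 ng/hr ÷ 3816.794 ng/mL = 12.09011 mL/hr
Time remaining = 49.27086 mL ÷ 12.09011 mL/hr = 4.075303 hr

4.1 hours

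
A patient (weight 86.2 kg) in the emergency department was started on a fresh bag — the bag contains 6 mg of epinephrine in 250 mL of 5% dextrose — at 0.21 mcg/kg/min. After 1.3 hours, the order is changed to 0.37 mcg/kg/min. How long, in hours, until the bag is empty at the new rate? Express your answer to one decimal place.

2.4 hours

Initial rate:
Dose = 0.21 mcg/kg/min × 86.2 kg = 18.102 mcg/min
18.102 mcg/min × 60 min/hr = 1086.12 mcg/hr
Concentration = 6 mg ÷ 250 mL = 0.024 mg/mL = 24 mcg/mL
Rate = 1086.12 mcg/hr ÷ 24 mcg/mL = 45.255 mL/hr
Volume infused so far = 45.255 mL/hr × 1.3 hr = 58.8315 mL
Volume remaining = 250 − 58.8315 = 191.1685 mL
New rate:
Dose = 0.37 mcg/kg/min × 86.2 kg = 31.894 mcg/min
31.894 mcg/min × 60 min/hr = 1913.64 mcg/hr
Rate = 1913.64 mcg/hr ÷ 24 mcg/mL = 79.735 mL/hr
Time remaining = 191.1685 mL ÷ 79.735 mL/hr = 2.397548 hr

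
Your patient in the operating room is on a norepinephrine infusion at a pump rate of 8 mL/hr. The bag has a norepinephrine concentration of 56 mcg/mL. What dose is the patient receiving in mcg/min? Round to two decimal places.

Drug rate = 8 mL/hr × 56 mcg/mL = 448 mcg/hr
448 mcg/hr ÷ 60 min/hr = 7.466667 mcg/min

7.47 mcg/min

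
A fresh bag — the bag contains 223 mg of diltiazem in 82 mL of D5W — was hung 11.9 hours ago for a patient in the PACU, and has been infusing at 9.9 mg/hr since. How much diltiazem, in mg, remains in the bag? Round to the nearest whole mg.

Concentration = 223 mg ÷ 82 mL = 2.719512 mg/mL
Rate = 9.9 mg/hr ÷ 2.719512 mg/mL = 3.640359 mL/hr
Volume infused = 3.640359 mL/hr × 11.9 hr = 43.32027 mL
Volume remaining = 82 − 43.32027 = 38.67973 mL
Drug remaining = 38.67973 mL × 2.719512 mg/mL = 105.19 mg

105 mg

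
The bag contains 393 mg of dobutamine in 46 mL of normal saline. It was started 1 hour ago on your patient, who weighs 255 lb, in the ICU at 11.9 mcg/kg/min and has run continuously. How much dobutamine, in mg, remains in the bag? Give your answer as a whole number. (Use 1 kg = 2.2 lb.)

Weight = 255 lb ÷ 2.2 lb/kg = 115.9091 kg
Dose = 11.9 mcg/kg/min × 115.9091 kg = 1379.318 mcg/min
1379.318 mcg/min × 60 min/hr = 82759.09 mcg/hr
Concentration = 393 mg ÷ 46 mL = 8.543478 mg/mL = 8543.478 mcg/mL
Rate = 82759.09 mcg/hr ÷ 8543.478 mcg/mL = 9.686815 mL/hr
Volume infused = 9.686815 mL/hr × 1 hr = 9.686815 mL
Volume remaining = 46 − 9.686815 = 36.31319 mL
Drug remaining = 36.31319 mL × 8543.478 mcg/mL = 310240.9 mcg = 310.2409 mg

310 mg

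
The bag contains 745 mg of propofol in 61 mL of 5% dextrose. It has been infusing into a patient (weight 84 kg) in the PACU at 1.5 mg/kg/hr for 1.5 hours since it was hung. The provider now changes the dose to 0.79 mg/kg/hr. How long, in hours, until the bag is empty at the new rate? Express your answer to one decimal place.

8.4 hours

Initial rate:
Dose = 1.5 mg/kg/hr × 84 kg = 126 mg/hr
Concentration = 745 mg ÷ 61 mL = 12.21311 mg/mL
Rate = 126 mg/hr ÷ 12.21311 mg/mL = 10.31678 mL/hr
Volume infused so far = 10.31678 mL/hr × 1.5 hr = 15.47517 mL
Volume remaining = 61 − 15.47517 = 45.52483 mL
New rate:
Dose = 0.79 mg/kg/hr × 84 kg = 66.36 mg/hr
Rate = 66.36 mg/hr ÷ 12.21311 mg/mL = 5.433503 mL/hr
Time remaining = 45.52483 mL ÷ 5.433503 mL/hr = 8.378541 hr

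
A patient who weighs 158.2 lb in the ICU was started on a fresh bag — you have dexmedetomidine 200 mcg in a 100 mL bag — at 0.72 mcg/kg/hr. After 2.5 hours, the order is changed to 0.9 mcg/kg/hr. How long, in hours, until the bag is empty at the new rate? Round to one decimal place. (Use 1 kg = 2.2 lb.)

1.1 hours

Initial rate:
Weight = 158.2 lb ÷ 2.2 lb/kg = 71.90909 kg
Dose = 0.72 mcg/kg/hr × 71.90909 kg = 51.77455 mcg/hr
Concentration = 200 mcg ÷ 100 mL = 2 mcg/mL
Rate = 51.77455 mcg/hr ÷ 2 mcg/mL = 25.88727 mL/hr
Volume infused so far = 25.88727 mL/hr × 2.5 hr = 64.71818 mL
Volume remaining = 100 − 64.71818 = 35.28182 mL
New rate:
Dose = 0.9 mcg/kg/hr × 71.90909 kg = 64.71818 mcg/hr
Rate = 64.71818 mcg/hr ÷ 2 mcg/mL = 32.35909 mL/hr
Time remaining = 35.28182 mL ÷ 32.35909 mL/hr = 1.090322 hr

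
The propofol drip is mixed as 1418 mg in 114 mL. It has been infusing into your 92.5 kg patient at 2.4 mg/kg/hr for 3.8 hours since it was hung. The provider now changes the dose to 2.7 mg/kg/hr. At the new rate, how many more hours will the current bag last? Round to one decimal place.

Initial rate:
Dose = 2.4 mg/kg/hr × 92.5 kg = 222 mg/hr
Concentration = 1418 mg ÷ 114 mL = 12.4386 mg/mL
Rate = 222 mg/hr ÷ 12.4386 mg/mL = 17.84767 mL/hr
Volume infused so far = 17.84767 mL/hr × 3.8 hr = 67.82116 mL
Volume remaining = 114 − 67.82116 = 46.17884 mL
New rate:
Dose = 2.7 mg/kg/hr × 92.5 kg = 249.75 mg/hr
Rate = 249.75 mg/hr ÷ 12.4386 mg/mL = 20.07863 mL/hr
Time remaining = 46.17884 mL ÷ 20.07863 mL/hr = 2.2999 hr

2.3 hours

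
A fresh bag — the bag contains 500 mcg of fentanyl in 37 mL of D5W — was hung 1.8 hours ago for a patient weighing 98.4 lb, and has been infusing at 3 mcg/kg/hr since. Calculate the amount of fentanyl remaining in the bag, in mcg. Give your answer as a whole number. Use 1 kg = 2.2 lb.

Weight = 98.4 lb ÷ 2.2 lb/kg = 44.72727 kg
Dose = 3 mcg/kg/hr × 44.72727 kg = 134.1818 mcg/hr
Concentration = 500 mcg ÷ 37 mL = 13.51351 mcg/mL
Rate = 134.1818 mcg/hr ÷ 13.51351 mcg/mL = 9.929455 mL/hr
Volume infused = 9.929455 mL/hr × 1.8 hr = 17.87302 mL
Volume remaining = 37 − 17.87302 = 19.12698 mL
Drug remaining = 19.12698 mL × 13.51351 mcg/mL = 258.4727 mcg

258 mcg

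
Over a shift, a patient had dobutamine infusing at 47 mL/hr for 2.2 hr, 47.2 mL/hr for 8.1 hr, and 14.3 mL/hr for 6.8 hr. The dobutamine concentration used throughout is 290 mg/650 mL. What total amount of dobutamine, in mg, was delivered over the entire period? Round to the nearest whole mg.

260 mg

Concentration = 290 mg ÷ 650 mL = 0.4461538 mg/mL
Stage 1: 47 mL/hr × 2.2 hr = 103.4 mL → 103.4 mL × 0.4461538 mg/mL = 46.13231 mg
Stage 2: 47.2 mL/hr × 8.1 hr = 382.32 mL → 382.32 mL × 0.4461538 mg/mL = 170.5735 mg
Stage 3: 14.3 mL/hr × 6.8 hr = 97.24 mL → 97.24 mL × 0.4461538 mg/mL = 43.384 mg
Total = 46.13231 + 170.5735 + 43.384 = 260.0898 mg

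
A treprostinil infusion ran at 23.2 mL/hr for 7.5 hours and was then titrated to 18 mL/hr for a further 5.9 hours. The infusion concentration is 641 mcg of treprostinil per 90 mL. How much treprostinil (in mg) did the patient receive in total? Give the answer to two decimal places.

2.00 mg

Concentration = 641 mcg ÷ 90 mL = 7.122222 mcg/mL
Stage 1: 23.2 mL/hr × 7.5 hr = 174 mL → 174 mL × 7.122222 mcg/mL = 1239.267 mcg
Stage 2: 18 mL/hr × 5.9 hr = 106.2 mL → 106.2 mL × 7.122222 mcg/mL = 756.38 mcg
Total = 1239.267 + 756.38 = 1995.647 mcg = 1.995647 mg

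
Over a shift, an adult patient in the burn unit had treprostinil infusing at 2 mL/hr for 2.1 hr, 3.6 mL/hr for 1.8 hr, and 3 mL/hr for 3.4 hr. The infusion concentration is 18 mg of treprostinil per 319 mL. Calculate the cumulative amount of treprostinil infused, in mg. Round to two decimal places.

1.18 mg

Concentration = 18 mg ÷ 319 mL = 0.05642633 mg/mL
Stage 1: 2 mL/hr × 2.1 hr = 4.2 mL → 4.2 mL × 0.05642633 mg/mL = 0.2369906 mg
Stage 2: 3.6 mL/hr × 1.8 hr = 6.48 mL → 6.48 mL × 0.05642633 mg/mL = 0.3656426 mg
Stage 3: 3 mL/hr × 3.4 hr = 10.2 mL → 10.2 mL × 0.05642633 mg/mL = 0.5755486 mg
Total = 0.2369906 + 0.3656426 + 0.5755486 = 1.178182 mg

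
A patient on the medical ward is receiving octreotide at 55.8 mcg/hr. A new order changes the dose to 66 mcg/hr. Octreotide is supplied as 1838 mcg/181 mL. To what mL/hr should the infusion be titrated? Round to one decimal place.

Concentration = 1838 mcg ÷ 181 mL = 10.1547 mcg/mL
Rate = 66 mcg/hr ÷ 10.1547 mcg/mL = 6.499456 mL/hr

6.5 mL/hr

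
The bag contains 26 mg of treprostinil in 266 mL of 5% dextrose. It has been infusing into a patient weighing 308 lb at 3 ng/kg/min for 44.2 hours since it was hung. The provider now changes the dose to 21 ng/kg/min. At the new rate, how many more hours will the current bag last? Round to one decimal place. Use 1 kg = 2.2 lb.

Initial rate:
Weight = 308 lb ÷ 2.2 lb/kg = 140 kg
Dose = 3 ng/kg/min × 140 kg = 420 ng/min
420 ng/min × 60 min/hr = 25200 ng/hr
Concentration = 26 mg ÷ 266 mL = 0.09774436 mg/mL = 97744.36 ng/mL
Rate = 25200 ng/hr ÷ 97744.36 ng/mL = 0.2578154 mL/hr
Volume infused so far = 0.2578154 mL/hr × 44.2 hr = 11.39544 mL
Volume remaining = 266 − 11.39544 = 254.6046 mL
New rate:
Dose = 21 ng/kg/min × 140 kg = 2940 ng/min
2940 ng/min × 60 min/hr = 176400 ng/hr
Rate = 176400 ng/hr ÷ 97744.36 ng/mL = 1.804708 mL/hr
Time remaining = 254.6046 mL ÷ 1.804708 mL/hr = 141.078 hr

141.1 hours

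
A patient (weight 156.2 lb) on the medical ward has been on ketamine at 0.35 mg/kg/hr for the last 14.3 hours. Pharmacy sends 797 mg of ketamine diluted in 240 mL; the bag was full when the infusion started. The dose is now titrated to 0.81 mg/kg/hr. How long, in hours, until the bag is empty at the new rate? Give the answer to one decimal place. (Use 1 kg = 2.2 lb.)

Initial rate:
Weight = 156.2 lb ÷ 2.2 lb/kg = 71 kg
Dose = 0.35 mg/kg/hr × 71 kg = 24.85 mg/hr
Concentration = 797 mg ÷ 240 mL = 3.320833 mg/mL
Rate = 24.85 mg/hr ÷ 3.320833 mg/mL = 7.483061 mL/hr
Volume infused so far = 7.483061 mL/hr × 14.3 hr = 107.0078 mL
Volume remaining = 240 − 107.0078 = 132.9922 mL
New rate:
Dose = 0.81 mg/kg/hr × 71 kg = 57.51 mg/hr
Rate = 57.51 mg/hr ÷ 3.320833 mg/mL = 17.31794 mL/hr
Time remaining = 132.9922 mL ÷ 17.31794 mL/hr = 7.679447 hr

7.7 hours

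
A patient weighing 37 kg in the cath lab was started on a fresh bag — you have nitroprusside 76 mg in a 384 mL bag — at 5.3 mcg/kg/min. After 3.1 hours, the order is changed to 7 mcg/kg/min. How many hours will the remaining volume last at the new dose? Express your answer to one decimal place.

Initial rate:
Dose = 5.3 mcg/kg/min × 37 kg = 196.1 mcg/min
196.1 mcg/min × 60 min/hr = 11766 mcg/hr
Concentration = 76 mg ÷ 384 mL = 0.1979167 mg/mL = 197.9167 mcg/mL
Rate = 11766 mcg/hr ÷ 197.9167 mcg/mL = 59.44926 mL/hr
Volume infused so far = 59.44926 mL/hr × 3.1 hr = 184.2927 mL
Volume remaining = 384 − 184.2927 = 199.7073 mL
New rate:
Dose = 7 mcg/kg/min × 37 kg = 259 mcg/min
259 mcg/min × 60 min/hr = 15540 mcg/hr
Rate = 15540 mcg/hr ÷ 197.9167 mcg/mL = 78.51789 mL/hr
Time remaining = 199.7073 mL ÷ 78.51789 mL/hr = 2.543462 hr

2.5 hours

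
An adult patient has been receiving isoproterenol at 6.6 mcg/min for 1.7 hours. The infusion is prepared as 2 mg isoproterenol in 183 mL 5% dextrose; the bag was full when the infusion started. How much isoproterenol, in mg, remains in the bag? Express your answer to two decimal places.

6.6 mcg/min × 60 min/hr = 396 mcg/hr
Concentration = 2 mg ÷ 183 mL = 0.01092896 mg/mL = 10.92896 mcg/mL
Rate = 396 mcg/hr ÷ 10.92896 mcg/mL = 36.234 mL/hr
Volume infused = 36.234 mL/hr × 1.7 hr = 61.5978 mL
Volume remaining = 183 − 61.5978 = 121.4022 mL
Drug remaining = 121.4022 mL × 10.92896 mcg/mL = 1326.8 mcg = 1.3268 mg

1.33 mg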